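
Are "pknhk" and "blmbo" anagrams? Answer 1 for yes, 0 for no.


Strings: "pknhk", "blmbo"
Sorted first:  hkknp
Sorted second: bblmo
Differ at position 0: 'h' vs 'b' => not anagrams

0


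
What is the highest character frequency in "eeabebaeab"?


Input: eeabebaeab
Character counts:
  'a': 3
  'b': 3
  'e': 4
Maximum frequency: 4

4


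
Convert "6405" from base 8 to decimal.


Input: "6405" in base 8
Positional expansion:
  Digit '6' (value 6) x 8^3 = 3072
  Digit '4' (value 4) x 8^2 = 256
  Digit '0' (value 0) x 8^1 = 0
  Digit '5' (value 5) x 8^0 = 5
Sum = 3333

3333


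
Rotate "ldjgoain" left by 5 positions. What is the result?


Input: "ldjgoain", rotate left by 5
First 5 characters: "ldjgo"
Remaining characters: "ain"
Concatenate remaining + first: "ain" + "ldjgo" = "ainldjgo"

ainldjgo


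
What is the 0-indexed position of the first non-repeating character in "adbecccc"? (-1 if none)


Input: adbecccc
Character frequencies:
  'a': 1
  'b': 1
  'c': 4
  'd': 1
  'e': 1
Scanning left to right for freq == 1:
  Position 0 ('a'): unique! => answer = 0

0


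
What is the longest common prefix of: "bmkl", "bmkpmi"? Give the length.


Words: bmkl, bmkpmi
  Position 0: all 'b' => match
  Position 1: all 'm' => match
  Position 2: all 'k' => match
  Position 3: ('l', 'p') => mismatch, stop
LCP = "bmk" (length 3)

3


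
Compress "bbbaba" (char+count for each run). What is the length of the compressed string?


Input: bbbaba
Runs:
  'b' x 3 => "b3"
  'a' x 1 => "a1"
  'b' x 1 => "b1"
  'a' x 1 => "a1"
Compressed: "b3a1b1a1"
Compressed length: 8

8


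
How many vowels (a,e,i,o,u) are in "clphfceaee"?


Input: clphfceaee
Checking each character:
  'c' at position 0: consonant
  'l' at position 1: consonant
  'p' at position 2: consonant
  'h' at position 3: consonant
  'f' at position 4: consonant
  'c' at position 5: consonant
  'e' at position 6: vowel (running total: 1)
  'a' at position 7: vowel (running total: 2)
  'e' at position 8: vowel (running total: 3)
  'e' at position 9: vowel (running total: 4)
Total vowels: 4

4


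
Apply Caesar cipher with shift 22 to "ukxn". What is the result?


Caesar cipher: shift "ukxn" by 22
  'u' (pos 20) + 22 = pos 16 = 'q'
  'k' (pos 10) + 22 = pos 6 = 'g'
  'x' (pos 23) + 22 = pos 19 = 't'
  'n' (pos 13) + 22 = pos 9 = 'j'
Result: qgtj

qgtj


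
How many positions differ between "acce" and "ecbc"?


Comparing "acce" and "ecbc" position by position:
  Position 0: 'a' vs 'e' => DIFFER
  Position 1: 'c' vs 'c' => same
  Position 2: 'c' vs 'b' => DIFFER
  Position 3: 'e' vs 'c' => DIFFER
Positions that differ: 3

3


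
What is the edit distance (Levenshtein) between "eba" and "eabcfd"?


Computing edit distance: "eba" -> "eabcfd"
DP table:
           e    a    b    c    f    d
      0    1    2    3    4    5    6
  e   1    0    1    2    3    4    5
  b   2    1    1    1    2    3    4
  a   3    2    1    2    2    3    4
Edit distance = dp[3][6] = 4

4


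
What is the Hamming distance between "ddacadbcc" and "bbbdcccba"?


Comparing "ddacadbcc" and "bbbdcccba" position by position:
  Position 0: 'd' vs 'b' => differ
  Position 1: 'd' vs 'b' => differ
  Position 2: 'a' vs 'b' => differ
  Position 3: 'c' vs 'd' => differ
  Position 4: 'a' vs 'c' => differ
  Position 5: 'd' vs 'c' => differ
  Position 6: 'b' vs 'c' => differ
  Position 7: 'c' vs 'b' => differ
  Position 8: 'c' vs 'a' => differ
Total differences (Hamming distance): 9

9


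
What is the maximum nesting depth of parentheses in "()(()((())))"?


Input: "()(()((())))"
Tracking depth:
  Position 0 '(': depth becomes 1
  Position 1 ')': depth becomes 0
  Position 2 '(': depth becomes 1
  Position 3 '(': depth becomes 2
  Position 4 ')': depth becomes 1
  Position 5 '(': depth becomes 2
  Position 6 '(': depth becomes 3
  Position 7 '(': depth becomes 4
  Position 8 ')': depth becomes 3
  Position 9 ')': depth becomes 2
  Position 10 ')': depth becomes 1
  Position 11 ')': depth becomes 0
Maximum depth reached: 4

4


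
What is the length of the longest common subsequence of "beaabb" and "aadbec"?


LCS of "beaabb" and "aadbec"
DP table:
           a    a    d    b    e    c
      0    0    0    0    0    0    0
  b   0    0    0    0    1    1    1
  e   0    0    0    0    1    2    2
  a   0    1    1    1    1    2    2
  a   0    1    2    2    2    2    2
  b   0    1    2    2    3    3    3
  b   0    1    2    2    3    3    3
LCS length = dp[6][6] = 3

3


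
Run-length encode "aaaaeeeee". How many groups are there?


Input: aaaaeeeee
Scanning for consecutive runs:
  Group 1: 'a' x 4 (positions 0-3)
  Group 2: 'e' x 5 (positions 4-8)
Total groups: 2

2


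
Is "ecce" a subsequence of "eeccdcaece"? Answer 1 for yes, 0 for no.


Check if "ecce" is a subsequence of "eeccdcaece"
Greedy scan:
  Position 0 ('e'): matches sub[0] = 'e'
  Position 1 ('e'): no match needed
  Position 2 ('c'): matches sub[1] = 'c'
  Position 3 ('c'): matches sub[2] = 'c'
  Position 4 ('d'): no match needed
  Position 5 ('c'): no match needed
  Position 6 ('a'): no match needed
  Position 7 ('e'): matches sub[3] = 'e'
  Position 8 ('c'): no match needed
  Position 9 ('e'): no match needed
All 4 characters matched => is a subsequence

1


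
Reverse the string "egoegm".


Input: egoegm
Reading characters right to left:
  Position 5: 'm'
  Position 4: 'g'
  Position 3: 'e'
  Position 2: 'o'
  Position 1: 'g'
  Position 0: 'e'
Reversed: mgeoge

mgeoge


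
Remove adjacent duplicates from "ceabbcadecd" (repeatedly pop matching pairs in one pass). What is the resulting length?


Input: ceabbcadecd
Stack-based adjacent duplicate removal:
  Read 'c': push. Stack: c
  Read 'e': push. Stack: ce
  Read 'a': push. Stack: cea
  Read 'b': push. Stack: ceab
  Read 'b': matches stack top 'b' => pop. Stack: cea
  Read 'c': push. Stack: ceac
  Read 'a': push. Stack: ceaca
  Read 'd': push. Stack: ceacad
  Read 'e': push. Stack: ceacade
  Read 'c': push. Stack: ceacadec
  Read 'd': push. Stack: ceacadecd
Final stack: "ceacadecd" (length 9)

9


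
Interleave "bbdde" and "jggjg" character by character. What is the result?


Interleaving "bbdde" and "jggjg":
  Position 0: 'b' from first, 'j' from second => "bj"
  Position 1: 'b' from first, 'g' from second => "bg"
  Position 2: 'd' from first, 'g' from second => "dg"
  Position 3: 'd' from first, 'j' from second => "dj"
  Position 4: 'e' from first, 'g' from second => "eg"
Result: bjbgdgdjeg

bjbgdgdjeg


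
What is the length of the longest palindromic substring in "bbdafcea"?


Input: "bbdafcea"
Checking substrings for palindromes:
  [0:2] "bb" (len 2) => palindrome
Longest palindromic substring: "bb" with length 2

2


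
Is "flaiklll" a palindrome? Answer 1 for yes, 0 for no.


Input: flaiklll
Reversed: lllkialf
  Compare pos 0 ('f') with pos 7 ('l'): MISMATCH
  Compare pos 1 ('l') with pos 6 ('l'): match
  Compare pos 2 ('a') with pos 5 ('l'): MISMATCH
  Compare pos 3 ('i') with pos 4 ('k'): MISMATCH
Result: not a palindrome

0


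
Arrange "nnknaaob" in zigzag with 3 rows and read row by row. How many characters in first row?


Zigzag "nnknaaob" into 3 rows:
Placing characters:
  'n' => row 0
  'n' => row 1
  'k' => row 2
  'n' => row 1
  'a' => row 0
  'a' => row 1
  'o' => row 2
  'b' => row 1
Rows:
  Row 0: "na"
  Row 1: "nnab"
  Row 2: "ko"
First row length: 2

2


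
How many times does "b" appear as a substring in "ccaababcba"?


Searching for "b" in "ccaababcba"
Scanning each position:
  Position 0: "c" => no
  Position 1: "c" => no
  Position 2: "a" => no
  Position 3: "a" => no
  Position 4: "b" => MATCH
  Position 5: "a" => no
  Position 6: "b" => MATCH
  Position 7: "c" => no
  Position 8: "b" => MATCH
  Position 9: "a" => no
Total occurrences: 3

3


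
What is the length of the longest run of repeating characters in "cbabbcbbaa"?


Input: "cbabbcbbaa"
Scanning for longest run:
  Position 1 ('b'): new char, reset run to 1
  Position 2 ('a'): new char, reset run to 1
  Position 3 ('b'): new char, reset run to 1
  Position 4 ('b'): continues run of 'b', length=2
  Position 5 ('c'): new char, reset run to 1
  Position 6 ('b'): new char, reset run to 1
  Position 7 ('b'): continues run of 'b', length=2
  Position 8 ('a'): new char, reset run to 1
  Position 9 ('a'): continues run of 'a', length=2
Longest run: 'b' with length 2

2


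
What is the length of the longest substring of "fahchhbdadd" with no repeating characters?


Input: "fahchhbdadd"
Sliding window (track last position of each char):
  Position 0 ('f'): window [0,0] length 1 -- new best
  Position 1 ('a'): window [0,1] length 2 -- new best
  Position 2 ('h'): window [0,2] length 3 -- new best
  Position 3 ('c'): window [0,3] length 4 -- new best
  Position 4 ('h'): repeat (last at 2), move window start to 3
  Position 4 ('h'): window [3,4] length 2
  Position 5 ('h'): repeat (last at 4), move window start to 5
  Position 5 ('h'): window [5,5] length 1
  Position 6 ('b'): window [5,6] length 2
  Position 7 ('d'): window [5,7] length 3
  Position 8 ('a'): window [5,8] length 4
  Position 9 ('d'): repeat (last at 7), move window start to 8
  Position 9 ('d'): window [8,9] length 2
  Position 10 ('d'): repeat (last at 9), move window start to 10
  Position 10 ('d'): window [10,10] length 1
Longest substring with no repeats: "fahc" with length 4

4


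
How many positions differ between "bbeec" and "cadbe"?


Comparing "bbeec" and "cadbe" position by position:
  Position 0: 'b' vs 'c' => DIFFER
  Position 1: 'b' vs 'a' => DIFFER
  Position 2: 'e' vs 'd' => DIFFER
  Position 3: 'e' vs 'b' => DIFFER
  Position 4: 'c' vs 'e' => DIFFER
Positions that differ: 5

5


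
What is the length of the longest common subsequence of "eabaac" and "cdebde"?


LCS of "eabaac" and "cdebde"
DP table:
           c    d    e    b    d    e
      0    0    0    0    0    0    0
  e   0    0    0    1    1    1    1
  a   0    0    0    1    1    1    1
  b   0    0    0    1    2    2    2
  a   0    0    0    1    2    2    2
  a   0    0    0    1    2    2    2
  c   0    1    1    1    2    2    2
LCS length = dp[6][6] = 2

2


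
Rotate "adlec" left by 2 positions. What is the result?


Input: "adlec", rotate left by 2
First 2 characters: "ad"
Remaining characters: "lec"
Concatenate remaining + first: "lec" + "ad" = "lecad"

lecad


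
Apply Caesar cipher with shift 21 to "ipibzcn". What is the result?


Caesar cipher: shift "ipibzcn" by 21
  'i' (pos 8) + 21 = pos 3 = 'd'
  'p' (pos 15) + 21 = pos 10 = 'k'
  'i' (pos 8) + 21 = pos 3 = 'd'
  'b' (pos 1) + 21 = pos 22 = 'w'
  'z' (pos 25) + 21 = pos 20 = 'u'
  'c' (pos 2) + 21 = pos 23 = 'x'
  'n' (pos 13) + 21 = pos 8 = 'i'
Result: dkdwuxi

dkdwuxi


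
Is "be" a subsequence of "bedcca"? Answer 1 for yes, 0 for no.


Check if "be" is a subsequence of "bedcca"
Greedy scan:
  Position 0 ('b'): matches sub[0] = 'b'
  Position 1 ('e'): matches sub[1] = 'e'
  Position 2 ('d'): no match needed
  Position 3 ('c'): no match needed
  Position 4 ('c'): no match needed
  Position 5 ('a'): no match needed
All 2 characters matched => is a subsequence

1


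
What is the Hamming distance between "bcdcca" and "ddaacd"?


Comparing "bcdcca" and "ddaacd" position by position:
  Position 0: 'b' vs 'd' => differ
  Position 1: 'c' vs 'd' => differ
  Position 2: 'd' vs 'a' => differ
  Position 3: 'c' vs 'a' => differ
  Position 4: 'c' vs 'c' => same
  Position 5: 'a' vs 'd' => differ
Total differences (Hamming distance): 5

5


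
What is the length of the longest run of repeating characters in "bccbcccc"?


Input: "bccbcccc"
Scanning for longest run:
  Position 1 ('c'): new char, reset run to 1
  Position 2 ('c'): continues run of 'c', length=2
  Position 3 ('b'): new char, reset run to 1
  Position 4 ('c'): new char, reset run to 1
  Position 5 ('c'): continues run of 'c', length=2
  Position 6 ('c'): continues run of 'c', length=3
  Position 7 ('c'): continues run of 'c', length=4
Longest run: 'c' with length 4

4


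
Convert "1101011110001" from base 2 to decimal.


Input: "1101011110001" in base 2
Positional expansion:
  Digit '1' (value 1) x 2^12 = 4096
  Digit '1' (value 1) x 2^11 = 2048
  Digit '0' (value 0) x 2^10 = 0
  Digit '1' (value 1) x 2^9 = 512
  Digit '0' (value 0) x 2^8 = 0
  Digit '1' (value 1) x 2^7 = 128
  Digit '1' (value 1) x 2^6 = 64
  Digit '1' (value 1) x 2^5 = 32
  Digit '1' (value 1) x 2^4 = 16
  Digit '0' (value 0) x 2^3 = 0
  Digit '0' (value 0) x 2^2 = 0
  Digit '0' (value 0) x 2^1 = 0
  Digit '1' (value 1) x 2^0 = 1
Sum = 6897

6897


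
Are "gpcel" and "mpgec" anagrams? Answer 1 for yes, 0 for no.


Strings: "gpcel", "mpgec"
Sorted first:  ceglp
Sorted second: cegmp
Differ at position 3: 'l' vs 'm' => not anagrams

0


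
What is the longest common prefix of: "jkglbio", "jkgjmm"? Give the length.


Words: jkglbio, jkgjmm
  Position 0: all 'j' => match
  Position 1: all 'k' => match
  Position 2: all 'g' => match
  Position 3: ('l', 'j') => mismatch, stop
LCP = "jkg" (length 3)

3


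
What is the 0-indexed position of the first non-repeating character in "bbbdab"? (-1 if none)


Input: bbbdab
Character frequencies:
  'a': 1
  'b': 4
  'd': 1
Scanning left to right for freq == 1:
  Position 0 ('b'): freq=4, skip
  Position 1 ('b'): freq=4, skip
  Position 2 ('b'): freq=4, skip
  Position 3 ('d'): unique! => answer = 3

3


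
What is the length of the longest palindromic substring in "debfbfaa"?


Input: "debfbfaa"
Checking substrings for palindromes:
  [2:5] "bfb" (len 3) => palindrome
  [3:6] "fbf" (len 3) => palindrome
  [6:8] "aa" (len 2) => palindrome
Longest palindromic substring: "bfb" with length 3

3


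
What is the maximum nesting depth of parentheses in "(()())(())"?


Input: "(()())(())"
Tracking depth:
  Position 0 '(': depth becomes 1
  Position 1 '(': depth becomes 2
  Position 2 ')': depth becomes 1
  Position 3 '(': depth becomes 2
  Position 4 ')': depth becomes 1
  Position 5 ')': depth becomes 0
  Position 6 '(': depth becomes 1
  Position 7 '(': depth becomes 2
  Position 8 ')': depth becomes 1
  Position 9 ')': depth becomes 0
Maximum depth reached: 2

2


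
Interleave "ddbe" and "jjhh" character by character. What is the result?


Interleaving "ddbe" and "jjhh":
  Position 0: 'd' from first, 'j' from second => "dj"
  Position 1: 'd' from first, 'j' from second => "dj"
  Position 2: 'b' from first, 'h' from second => "bh"
  Position 3: 'e' from first, 'h' from second => "eh"
Result: djdjbheh

djdjbheh


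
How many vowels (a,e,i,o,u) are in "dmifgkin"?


Input: dmifgkin
Checking each character:
  'd' at position 0: consonant
  'm' at position 1: consonant
  'i' at position 2: vowel (running total: 1)
  'f' at position 3: consonant
  'g' at position 4: consonant
  'k' at position 5: consonant
  'i' at position 6: vowel (running total: 2)
  'n' at position 7: consonant
Total vowels: 2

2


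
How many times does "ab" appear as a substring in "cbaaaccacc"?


Searching for "ab" in "cbaaaccacc"
Scanning each position:
  Position 0: "cb" => no
  Position 1: "ba" => no
  Position 2: "aa" => no
  Position 3: "aa" => no
  Position 4: "ac" => no
  Position 5: "cc" => no
  Position 6: "ca" => no
  Position 7: "ac" => no
  Position 8: "cc" => no
Total occurrences: 0

0


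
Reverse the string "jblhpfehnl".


Input: jblhpfehnl
Reading characters right to left:
  Position 9: 'l'
  Position 8: 'n'
  Position 7: 'h'
  Position 6: 'e'
  Position 5: 'f'
  Position 4: 'p'
  Position 3: 'h'
  Position 2: 'l'
  Position 1: 'b'
  Position 0: 'j'
Reversed: lnhefphlbj

lnhefphlbj


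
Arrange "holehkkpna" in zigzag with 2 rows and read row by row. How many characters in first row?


Zigzag "holehkkpna" into 2 rows:
Placing characters:
  'h' => row 0
  'o' => row 1
  'l' => row 0
  'e' => row 1
  'h' => row 0
  'k' => row 1
  'k' => row 0
  'p' => row 1
  'n' => row 0
  'a' => row 1
Rows:
  Row 0: "hlhkn"
  Row 1: "oekpa"
First row length: 5

5


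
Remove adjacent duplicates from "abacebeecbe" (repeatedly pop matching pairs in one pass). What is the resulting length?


Input: abacebeecbe
Stack-based adjacent duplicate removal:
  Read 'a': push. Stack: a
  Read 'b': push. Stack: ab
  Read 'a': push. Stack: aba
  Read 'c': push. Stack: abac
  Read 'e': push. Stack: abace
  Read 'b': push. Stack: abaceb
  Read 'e': push. Stack: abacebe
  Read 'e': matches stack top 'e' => pop. Stack: abaceb
  Read 'c': push. Stack: abacebc
  Read 'b': push. Stack: abacebcb
  Read 'e': push. Stack: abacebcbe
Final stack: "abacebcbe" (length 9)

9


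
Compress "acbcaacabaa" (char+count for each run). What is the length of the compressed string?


Input: acbcaacabaa
Runs:
  'a' x 1 => "a1"
  'c' x 1 => "c1"
  'b' x 1 => "b1"
  'c' x 1 => "c1"
  'a' x 2 => "a2"
  'c' x 1 => "c1"
  'a' x 1 => "a1"
  'b' x 1 => "b1"
  'a' x 2 => "a2"
Compressed: "a1c1b1c1a2c1a1b1a2"
Compressed length: 18

18


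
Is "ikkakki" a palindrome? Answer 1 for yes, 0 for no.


Input: ikkakki
Reversed: ikkakki
  Compare pos 0 ('i') with pos 6 ('i'): match
  Compare pos 1 ('k') with pos 5 ('k'): match
  Compare pos 2 ('k') with pos 4 ('k'): match
Result: palindrome

1


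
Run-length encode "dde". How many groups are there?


Input: dde
Scanning for consecutive runs:
  Group 1: 'd' x 2 (positions 0-1)
  Group 2: 'e' x 1 (positions 2-2)
Total groups: 2

2


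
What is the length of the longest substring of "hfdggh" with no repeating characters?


Input: "hfdggh"
Sliding window (track last position of each char):
  Position 0 ('h'): window [0,0] length 1 -- new best
  Position 1 ('f'): window [0,1] length 2 -- new best
  Position 2 ('d'): window [0,2] length 3 -- new best
  Position 3 ('g'): window [0,3] length 4 -- new best
  Position 4 ('g'): repeat (last at 3), move window start to 4
  Position 4 ('g'): window [4,4] length 1
  Position 5 ('h'): window [4,5] length 2
Longest substring with no repeats: "hfdg" with length 4

4


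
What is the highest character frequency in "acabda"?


Input: acabda
Character counts:
  'a': 3
  'b': 1
  'c': 1
  'd': 1
Maximum frequency: 3

3


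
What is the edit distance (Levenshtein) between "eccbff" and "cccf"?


Computing edit distance: "eccbff" -> "cccf"
DP table:
           c    c    c    f
      0    1    2    3    4
  e   1    1    2    3    4
  c   2    1    1    2    3
  c   3    2    1    1    2
  b   4    3    2    2    2
  f   5    4    3    3    2
  f   6    5    4    4    3
Edit distance = dp[6][4] = 3

3


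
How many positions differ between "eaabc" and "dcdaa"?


Comparing "eaabc" and "dcdaa" position by position:
  Position 0: 'e' vs 'd' => DIFFER
  Position 1: 'a' vs 'c' => DIFFER
  Position 2: 'a' vs 'd' => DIFFER
  Position 3: 'b' vs 'a' => DIFFER
  Position 4: 'c' vs 'a' => DIFFER
Positions that differ: 5

5


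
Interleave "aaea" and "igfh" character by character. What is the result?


Interleaving "aaea" and "igfh":
  Position 0: 'a' from first, 'i' from second => "ai"
  Position 1: 'a' from first, 'g' from second => "ag"
  Position 2: 'e' from first, 'f' from second => "ef"
  Position 3: 'a' from first, 'h' from second => "ah"
Result: aiagefah

aiagefah


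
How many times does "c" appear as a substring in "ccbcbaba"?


Searching for "c" in "ccbcbaba"
Scanning each position:
  Position 0: "c" => MATCH
  Position 1: "c" => MATCH
  Position 2: "b" => no
  Position 3: "c" => MATCH
  Position 4: "b" => no
  Position 5: "a" => no
  Position 6: "b" => no
  Position 7: "a" => no
Total occurrences: 3

3


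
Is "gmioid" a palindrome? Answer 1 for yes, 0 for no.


Input: gmioid
Reversed: dioimg
  Compare pos 0 ('g') with pos 5 ('d'): MISMATCH
  Compare pos 1 ('m') with pos 4 ('i'): MISMATCH
  Compare pos 2 ('i') with pos 3 ('o'): MISMATCH
Result: not a palindrome

0


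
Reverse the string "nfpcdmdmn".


Input: nfpcdmdmn
Reading characters right to left:
  Position 8: 'n'
  Position 7: 'm'
  Position 6: 'd'
  Position 5: 'm'
  Position 4: 'd'
  Position 3: 'c'
  Position 2: 'p'
  Position 1: 'f'
  Position 0: 'n'
Reversed: nmdmdcpfn

nmdmdcpfn


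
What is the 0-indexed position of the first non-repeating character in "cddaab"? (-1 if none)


Input: cddaab
Character frequencies:
  'a': 2
  'b': 1
  'c': 1
  'd': 2
Scanning left to right for freq == 1:
  Position 0 ('c'): unique! => answer = 0

0


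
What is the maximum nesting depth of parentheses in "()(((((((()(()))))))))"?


Input: "()(((((((()(()))))))))"
Tracking depth:
  Position 0 '(': depth becomes 1
  Position 1 ')': depth becomes 0
  Position 2 '(': depth becomes 1
  Position 3 '(': depth becomes 2
  Position 4 '(': depth becomes 3
  Position 5 '(': depth becomes 4
  Position 6 '(': depth becomes 5
  Position 7 '(': depth becomes 6
  Position 8 '(': depth becomes 7
  Position 9 '(': depth becomes 8
  Position 10 ')': depth becomes 7
  Position 11 '(': depth becomes 8
  Position 12 '(': depth becomes 9
  Position 13 ')': depth becomes 8
  Position 14 ')': depth becomes 7
  Position 15 ')': depth becomes 6
  Position 16 ')': depth becomes 5
  Position 17 ')': depth becomes 4
  Position 18 ')': depth becomes 3
  Position 19 ')': depth becomes 2
  Position 20 ')': depth becomes 1
  Position 21 ')': depth becomes 0
Maximum depth reached: 9

9


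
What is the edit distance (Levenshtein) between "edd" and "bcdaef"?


Computing edit distance: "edd" -> "bcdaef"
DP table:
           b    c    d    a    e    f
      0    1    2    3    4    5    6
  e   1    1    2    3    4    4    5
  d   2    2    2    2    3    4    5
  d   3    3    3    2    3    4    5
Edit distance = dp[3][6] = 5

5


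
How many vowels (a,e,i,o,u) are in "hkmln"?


Input: hkmln
Checking each character:
  'h' at position 0: consonant
  'k' at position 1: consonant
  'm' at position 2: consonant
  'l' at position 3: consonant
  'n' at position 4: consonant
Total vowels: 0

0


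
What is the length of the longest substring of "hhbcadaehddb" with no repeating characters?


Input: "hhbcadaehddb"
Sliding window (track last position of each char):
  Position 0 ('h'): window [0,0] length 1 -- new best
  Position 1 ('h'): repeat (last at 0), move window start to 1
  Position 1 ('h'): window [1,1] length 1
  Position 2 ('b'): window [1,2] length 2 -- new best
  Position 3 ('c'): window [1,3] length 3 -- new best
  Position 4 ('a'): window [1,4] length 4 -- new best
  Position 5 ('d'): window [1,5] length 5 -- new best
  Position 6 ('a'): repeat (last at 4), move window start to 5
  Position 6 ('a'): window [5,6] length 2
  Position 7 ('e'): window [5,7] length 3
  Position 8 ('h'): window [5,8] length 4
  Position 9 ('d'): repeat (last at 5), move window start to 6
  Position 9 ('d'): window [6,9] length 4
  Position 10 ('d'): repeat (last at 9), move window start to 10
  Position 10 ('d'): window [10,10] length 1
  Position 11 ('b'): window [10,11] length 2
Longest substring with no repeats: "hbcad" with length 5

5


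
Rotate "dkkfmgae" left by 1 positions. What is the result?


Input: "dkkfmgae", rotate left by 1
First 1 characters: "d"
Remaining characters: "kkfmgae"
Concatenate remaining + first: "kkfmgae" + "d" = "kkfmgaed"

kkfmgaed


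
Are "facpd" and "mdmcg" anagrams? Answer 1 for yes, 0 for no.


Strings: "facpd", "mdmcg"
Sorted first:  acdfp
Sorted second: cdgmm
Differ at position 0: 'a' vs 'c' => not anagrams

0


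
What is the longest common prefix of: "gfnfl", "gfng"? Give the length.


Words: gfnfl, gfng
  Position 0: all 'g' => match
  Position 1: all 'f' => match
  Position 2: all 'n' => match
  Position 3: ('f', 'g') => mismatch, stop
LCP = "gfn" (length 3)

3


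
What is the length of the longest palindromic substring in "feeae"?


Input: "feeae"
Checking substrings for palindromes:
  [2:5] "eae" (len 3) => palindrome
  [1:3] "ee" (len 2) => palindrome
Longest palindromic substring: "eae" with length 3

3


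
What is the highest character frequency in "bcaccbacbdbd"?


Input: bcaccbacbdbd
Character counts:
  'a': 2
  'b': 4
  'c': 4
  'd': 2
Maximum frequency: 4

4


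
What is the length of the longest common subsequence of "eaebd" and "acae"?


LCS of "eaebd" and "acae"
DP table:
           a    c    a    e
      0    0    0    0    0
  e   0    0    0    0    1
  a   0    1    1    1    1
  e   0    1    1    1    2
  b   0    1    1    1    2
  d   0    1    1    1    2
LCS length = dp[5][4] = 2

2


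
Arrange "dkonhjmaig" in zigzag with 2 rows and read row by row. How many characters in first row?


Zigzag "dkonhjmaig" into 2 rows:
Placing characters:
  'd' => row 0
  'k' => row 1
  'o' => row 0
  'n' => row 1
  'h' => row 0
  'j' => row 1
  'm' => row 0
  'a' => row 1
  'i' => row 0
  'g' => row 1
Rows:
  Row 0: "dohmi"
  Row 1: "knjag"
First row length: 5

5


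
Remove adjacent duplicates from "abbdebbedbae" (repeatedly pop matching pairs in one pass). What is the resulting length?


Input: abbdebbedbae
Stack-based adjacent duplicate removal:
  Read 'a': push. Stack: a
  Read 'b': push. Stack: ab
  Read 'b': matches stack top 'b' => pop. Stack: a
  Read 'd': push. Stack: ad
  Read 'e': push. Stack: ade
  Read 'b': push. Stack: adeb
  Read 'b': matches stack top 'b' => pop. Stack: ade
  Read 'e': matches stack top 'e' => pop. Stack: ad
  Read 'd': matches stack top 'd' => pop. Stack: a
  Read 'b': push. Stack: ab
  Read 'a': push. Stack: aba
  Read 'e': push. Stack: abae
Final stack: "abae" (length 4)

4


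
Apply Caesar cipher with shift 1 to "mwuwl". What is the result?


Caesar cipher: shift "mwuwl" by 1
  'm' (pos 12) + 1 = pos 13 = 'n'
  'w' (pos 22) + 1 = pos 23 = 'x'
  'u' (pos 20) + 1 = pos 21 = 'v'
  'w' (pos 22) + 1 = pos 23 = 'x'
  'l' (pos 11) + 1 = pos 12 = 'm'
Result: nxvxm

nxvxm


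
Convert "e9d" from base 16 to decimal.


Input: "e9d" in base 16
Positional expansion:
  Digit 'e' (value 14) x 16^2 = 3584
  Digit '9' (value 9) x 16^1 = 144
  Digit 'd' (value 13) x 16^0 = 13
Sum = 3741

3741


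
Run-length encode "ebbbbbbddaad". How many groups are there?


Input: ebbbbbbddaad
Scanning for consecutive runs:
  Group 1: 'e' x 1 (positions 0-0)
  Group 2: 'b' x 6 (positions 1-6)
  Group 3: 'd' x 2 (positions 7-8)
  Group 4: 'a' x 2 (positions 9-10)
  Group 5: 'd' x 1 (positions 11-11)
Total groups: 5

5


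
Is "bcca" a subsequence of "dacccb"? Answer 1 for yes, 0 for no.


Check if "bcca" is a subsequence of "dacccb"
Greedy scan:
  Position 0 ('d'): no match needed
  Position 1 ('a'): no match needed
  Position 2 ('c'): no match needed
  Position 3 ('c'): no match needed
  Position 4 ('c'): no match needed
  Position 5 ('b'): matches sub[0] = 'b'
Only matched 1/4 characters => not a subsequence

0


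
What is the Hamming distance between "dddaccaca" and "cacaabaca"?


Comparing "dddaccaca" and "cacaabaca" position by position:
  Position 0: 'd' vs 'c' => differ
  Position 1: 'd' vs 'a' => differ
  Position 2: 'd' vs 'c' => differ
  Position 3: 'a' vs 'a' => same
  Position 4: 'c' vs 'a' => differ
  Position 5: 'c' vs 'b' => differ
  Position 6: 'a' vs 'a' => same
  Position 7: 'c' vs 'c' => same
  Position 8: 'a' vs 'a' => same
Total differences (Hamming distance): 5

5


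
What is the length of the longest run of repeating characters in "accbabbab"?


Input: "accbabbab"
Scanning for longest run:
  Position 1 ('c'): new char, reset run to 1
  Position 2 ('c'): continues run of 'c', length=2
  Position 3 ('b'): new char, reset run to 1
  Position 4 ('a'): new char, reset run to 1
  Position 5 ('b'): new char, reset run to 1
  Position 6 ('b'): continues run of 'b', length=2
  Position 7 ('a'): new char, reset run to 1
  Position 8 ('b'): new char, reset run to 1
Longest run: 'c' with length 2

2


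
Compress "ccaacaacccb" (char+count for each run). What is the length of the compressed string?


Input: ccaacaacccb
Runs:
  'c' x 2 => "c2"
  'a' x 2 => "a2"
  'c' x 1 => "c1"
  'a' x 2 => "a2"
  'c' x 3 => "c3"
  'b' x 1 => "b1"
Compressed: "c2a2c1a2c3b1"
Compressed length: 12

12


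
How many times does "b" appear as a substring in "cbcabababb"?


Searching for "b" in "cbcabababb"
Scanning each position:
  Position 0: "c" => no
  Position 1: "b" => MATCH
  Position 2: "c" => no
  Position 3: "a" => no
  Position 4: "b" => MATCH
  Position 5: "a" => no
  Position 6: "b" => MATCH
  Position 7: "a" => no
  Position 8: "b" => MATCH
  Position 9: "b" => MATCH
Total occurrences: 5

5


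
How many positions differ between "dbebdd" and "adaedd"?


Comparing "dbebdd" and "adaedd" position by position:
  Position 0: 'd' vs 'a' => DIFFER
  Position 1: 'b' vs 'd' => DIFFER
  Position 2: 'e' vs 'a' => DIFFER
  Position 3: 'b' vs 'e' => DIFFER
  Position 4: 'd' vs 'd' => same
  Position 5: 'd' vs 'd' => same
Positions that differ: 4

4


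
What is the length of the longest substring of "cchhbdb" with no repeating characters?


Input: "cchhbdb"
Sliding window (track last position of each char):
  Position 0 ('c'): window [0,0] length 1 -- new best
  Position 1 ('c'): repeat (last at 0), move window start to 1
  Position 1 ('c'): window [1,1] length 1
  Position 2 ('h'): window [1,2] length 2 -- new best
  Position 3 ('h'): repeat (last at 2), move window start to 3
  Position 3 ('h'): window [3,3] length 1
  Position 4 ('b'): window [3,4] length 2
  Position 5 ('d'): window [3,5] length 3 -- new best
  Position 6 ('b'): repeat (last at 4), move window start to 5
  Position 6 ('b'): window [5,6] length 2
Longest substring with no repeats: "hbd" with length 3

3


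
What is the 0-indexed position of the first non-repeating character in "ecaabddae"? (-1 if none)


Input: ecaabddae
Character frequencies:
  'a': 3
  'b': 1
  'c': 1
  'd': 2
  'e': 2
Scanning left to right for freq == 1:
  Position 0 ('e'): freq=2, skip
  Position 1 ('c'): unique! => answer = 1

1


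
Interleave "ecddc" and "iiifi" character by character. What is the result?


Interleaving "ecddc" and "iiifi":
  Position 0: 'e' from first, 'i' from second => "ei"
  Position 1: 'c' from first, 'i' from second => "ci"
  Position 2: 'd' from first, 'i' from second => "di"
  Position 3: 'd' from first, 'f' from second => "df"
  Position 4: 'c' from first, 'i' from second => "ci"
Result: eicididfci

eicididfci


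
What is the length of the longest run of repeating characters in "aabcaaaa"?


Input: "aabcaaaa"
Scanning for longest run:
  Position 1 ('a'): continues run of 'a', length=2
  Position 2 ('b'): new char, reset run to 1
  Position 3 ('c'): new char, reset run to 1
  Position 4 ('a'): new char, reset run to 1
  Position 5 ('a'): continues run of 'a', length=2
  Position 6 ('a'): continues run of 'a', length=3
  Position 7 ('a'): continues run of 'a', length=4
Longest run: 'a' with length 4

4


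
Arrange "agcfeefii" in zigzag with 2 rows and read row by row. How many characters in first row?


Zigzag "agcfeefii" into 2 rows:
Placing characters:
  'a' => row 0
  'g' => row 1
  'c' => row 0
  'f' => row 1
  'e' => row 0
  'e' => row 1
  'f' => row 0
  'i' => row 1
  'i' => row 0
Rows:
  Row 0: "acefi"
  Row 1: "gfei"
First row length: 5

5


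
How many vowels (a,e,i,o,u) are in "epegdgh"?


Input: epegdgh
Checking each character:
  'e' at position 0: vowel (running total: 1)
  'p' at position 1: consonant
  'e' at position 2: vowel (running total: 2)
  'g' at position 3: consonant
  'd' at position 4: consonant
  'g' at position 5: consonant
  'h' at position 6: consonant
Total vowels: 2

2


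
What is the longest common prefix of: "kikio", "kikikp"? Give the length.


Words: kikio, kikikp
  Position 0: all 'k' => match
  Position 1: all 'i' => match
  Position 2: all 'k' => match
  Position 3: all 'i' => match
  Position 4: ('o', 'k') => mismatch, stop
LCP = "kiki" (length 4)

4


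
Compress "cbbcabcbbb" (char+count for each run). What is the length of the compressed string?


Input: cbbcabcbbb
Runs:
  'c' x 1 => "c1"
  'b' x 2 => "b2"
  'c' x 1 => "c1"
  'a' x 1 => "a1"
  'b' x 1 => "b1"
  'c' x 1 => "c1"
  'b' x 3 => "b3"
Compressed: "c1b2c1a1b1c1b3"
Compressed length: 14

14


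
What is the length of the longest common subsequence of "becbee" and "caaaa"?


LCS of "becbee" and "caaaa"
DP table:
           c    a    a    a    a
      0    0    0    0    0    0
  b   0    0    0    0    0    0
  e   0    0    0    0    0    0
  c   0    1    1    1    1    1
  b   0    1    1    1    1    1
  e   0    1    1    1    1    1
  e   0    1    1    1    1    1
LCS length = dp[6][5] = 1

1


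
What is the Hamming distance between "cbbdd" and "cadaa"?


Comparing "cbbdd" and "cadaa" position by position:
  Position 0: 'c' vs 'c' => same
  Position 1: 'b' vs 'a' => differ
  Position 2: 'b' vs 'd' => differ
  Position 3: 'd' vs 'a' => differ
  Position 4: 'd' vs 'a' => differ
Total differences (Hamming distance): 4

4


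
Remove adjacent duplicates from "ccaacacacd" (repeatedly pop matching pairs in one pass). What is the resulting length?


Input: ccaacacacd
Stack-based adjacent duplicate removal:
  Read 'c': push. Stack: c
  Read 'c': matches stack top 'c' => pop. Stack: (empty)
  Read 'a': push. Stack: a
  Read 'a': matches stack top 'a' => pop. Stack: (empty)
  Read 'c': push. Stack: c
  Read 'a': push. Stack: ca
  Read 'c': push. Stack: cac
  Read 'a': push. Stack: caca
  Read 'c': push. Stack: cacac
  Read 'd': push. Stack: cacacd
Final stack: "cacacd" (length 6)

6


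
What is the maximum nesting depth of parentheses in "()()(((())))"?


Input: "()()(((())))"
Tracking depth:
  Position 0 '(': depth becomes 1
  Position 1 ')': depth becomes 0
  Position 2 '(': depth becomes 1
  Position 3 ')': depth becomes 0
  Position 4 '(': depth becomes 1
  Position 5 '(': depth becomes 2
  Position 6 '(': depth becomes 3
  Position 7 '(': depth becomes 4
  Position 8 ')': depth becomes 3
  Position 9 ')': depth becomes 2
  Position 10 ')': depth becomes 1
  Position 11 ')': depth becomes 0
Maximum depth reached: 4

4


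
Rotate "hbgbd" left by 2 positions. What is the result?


Input: "hbgbd", rotate left by 2
First 2 characters: "hb"
Remaining characters: "gbd"
Concatenate remaining + first: "gbd" + "hb" = "gbdhb"

gbdhb


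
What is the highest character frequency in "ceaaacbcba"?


Input: ceaaacbcba
Character counts:
  'a': 4
  'b': 2
  'c': 3
  'e': 1
Maximum frequency: 4

4


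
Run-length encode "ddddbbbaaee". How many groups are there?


Input: ddddbbbaaee
Scanning for consecutive runs:
  Group 1: 'd' x 4 (positions 0-3)
  Group 2: 'b' x 3 (positions 4-6)
  Group 3: 'a' x 2 (positions 7-8)
  Group 4: 'e' x 2 (positions 9-10)
Total groups: 4

4


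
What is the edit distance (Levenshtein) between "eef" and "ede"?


Computing edit distance: "eef" -> "ede"
DP table:
           e    d    e
      0    1    2    3
  e   1    0    1    2
  e   2    1    1    1
  f   3    2    2    2
Edit distance = dp[3][3] = 2

2


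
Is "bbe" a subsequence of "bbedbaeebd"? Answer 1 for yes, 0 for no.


Check if "bbe" is a subsequence of "bbedbaeebd"
Greedy scan:
  Position 0 ('b'): matches sub[0] = 'b'
  Position 1 ('b'): matches sub[1] = 'b'
  Position 2 ('e'): matches sub[2] = 'e'
  Position 3 ('d'): no match needed
  Position 4 ('b'): no match needed
  Position 5 ('a'): no match needed
  Position 6 ('e'): no match needed
  Position 7 ('e'): no match needed
  Position 8 ('b'): no match needed
  Position 9 ('d'): no match needed
All 3 characters matched => is a subsequence

1


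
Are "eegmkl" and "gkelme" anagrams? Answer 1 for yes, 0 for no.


Strings: "eegmkl", "gkelme"
Sorted first:  eegklm
Sorted second: eegklm
Sorted forms match => anagrams

1


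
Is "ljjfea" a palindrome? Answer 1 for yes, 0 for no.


Input: ljjfea
Reversed: aefjjl
  Compare pos 0 ('l') with pos 5 ('a'): MISMATCH
  Compare pos 1 ('j') with pos 4 ('e'): MISMATCH
  Compare pos 2 ('j') with pos 3 ('f'): MISMATCH
Result: not a palindrome

0


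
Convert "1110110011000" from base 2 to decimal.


Input: "1110110011000" in base 2
Positional expansion:
  Digit '1' (value 1) x 2^12 = 4096
  Digit '1' (value 1) x 2^11 = 2048
  Digit '1' (value 1) x 2^10 = 1024
  Digit '0' (value 0) x 2^9 = 0
  Digit '1' (value 1) x 2^8 = 256
  Digit '1' (value 1) x 2^7 = 128
  Digit '0' (value 0) x 2^6 = 0
  Digit '0' (value 0) x 2^5 = 0
  Digit '1' (value 1) x 2^4 = 16
  Digit '1' (value 1) x 2^3 = 8
  Digit '0' (value 0) x 2^2 = 0
  Digit '0' (value 0) x 2^1 = 0
  Digit '0' (value 0) x 2^0 = 0
Sum = 7576

7576


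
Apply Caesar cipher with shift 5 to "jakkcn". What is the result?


Caesar cipher: shift "jakkcn" by 5
  'j' (pos 9) + 5 = pos 14 = 'o'
  'a' (pos 0) + 5 = pos 5 = 'f'
  'k' (pos 10) + 5 = pos 15 = 'p'
  'k' (pos 10) + 5 = pos 15 = 'p'
  'c' (pos 2) + 5 = pos 7 = 'h'
  'n' (pos 13) + 5 = pos 18 = 's'
Result: ofpphs

ofpphs


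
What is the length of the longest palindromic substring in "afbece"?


Input: "afbece"
Checking substrings for palindromes:
  [3:6] "ece" (len 3) => palindrome
Longest palindromic substring: "ece" with length 3

3


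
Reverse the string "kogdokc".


Input: kogdokc
Reading characters right to left:
  Position 6: 'c'
  Position 5: 'k'
  Position 4: 'o'
  Position 3: 'd'
  Position 2: 'g'
  Position 1: 'o'
  Position 0: 'k'
Reversed: ckodgok

ckodgok


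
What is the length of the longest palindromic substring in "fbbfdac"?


Input: "fbbfdac"
Checking substrings for palindromes:
  [0:4] "fbbf" (len 4) => palindrome
  [1:3] "bb" (len 2) => palindrome
Longest palindromic substring: "fbbf" with length 4

4


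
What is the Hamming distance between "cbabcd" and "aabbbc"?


Comparing "cbabcd" and "aabbbc" position by position:
  Position 0: 'c' vs 'a' => differ
  Position 1: 'b' vs 'a' => differ
  Position 2: 'a' vs 'b' => differ
  Position 3: 'b' vs 'b' => same
  Position 4: 'c' vs 'b' => differ
  Position 5: 'd' vs 'c' => differ
Total differences (Hamming distance): 5

5


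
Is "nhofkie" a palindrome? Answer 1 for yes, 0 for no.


Input: nhofkie
Reversed: eikfohn
  Compare pos 0 ('n') with pos 6 ('e'): MISMATCH
  Compare pos 1 ('h') with pos 5 ('i'): MISMATCH
  Compare pos 2 ('o') with pos 4 ('k'): MISMATCH
Result: not a palindrome

0


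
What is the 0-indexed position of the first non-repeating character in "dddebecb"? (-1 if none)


Input: dddebecb
Character frequencies:
  'b': 2
  'c': 1
  'd': 3
  'e': 2
Scanning left to right for freq == 1:
  Position 0 ('d'): freq=3, skip
  Position 1 ('d'): freq=3, skip
  Position 2 ('d'): freq=3, skip
  Position 3 ('e'): freq=2, skip
  Position 4 ('b'): freq=2, skip
  Position 5 ('e'): freq=2, skip
  Position 6 ('c'): unique! => answer = 6

6


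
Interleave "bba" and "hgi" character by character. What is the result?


Interleaving "bba" and "hgi":
  Position 0: 'b' from first, 'h' from second => "bh"
  Position 1: 'b' from first, 'g' from second => "bg"
  Position 2: 'a' from first, 'i' from second => "ai"
Result: bhbgai

bhbgai


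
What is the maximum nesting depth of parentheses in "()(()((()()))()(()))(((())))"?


Input: "()(()((()()))()(()))(((())))"
Tracking depth:
  Position 0 '(': depth becomes 1
  Position 1 ')': depth becomes 0
  Position 2 '(': depth becomes 1
  Position 3 '(': depth becomes 2
  Position 4 ')': depth becomes 1
  Position 5 '(': depth becomes 2
  Position 6 '(': depth becomes 3
  Position 7 '(': depth becomes 4
  Position 8 ')': depth becomes 3
  Position 9 '(': depth becomes 4
  Position 10 ')': depth becomes 3
  Position 11 ')': depth becomes 2
  Position 12 ')': depth becomes 1
  Position 13 '(': depth becomes 2
  Position 14 ')': depth becomes 1
  Position 15 '(': depth becomes 2
  Position 16 '(': depth becomes 3
  Position 17 ')': depth becomes 2
  Position 18 ')': depth becomes 1
  Position 19 ')': depth becomes 0
  Position 20 '(': depth becomes 1
  Position 21 '(': depth becomes 2
  Position 22 '(': depth becomes 3
  Position 23 '(': depth becomes 4
  Position 24 ')': depth becomes 3
  Position 25 ')': depth becomes 2
  Position 26 ')': depth becomes 1
  Position 27 ')': depth becomes 0
Maximum depth reached: 4

4
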